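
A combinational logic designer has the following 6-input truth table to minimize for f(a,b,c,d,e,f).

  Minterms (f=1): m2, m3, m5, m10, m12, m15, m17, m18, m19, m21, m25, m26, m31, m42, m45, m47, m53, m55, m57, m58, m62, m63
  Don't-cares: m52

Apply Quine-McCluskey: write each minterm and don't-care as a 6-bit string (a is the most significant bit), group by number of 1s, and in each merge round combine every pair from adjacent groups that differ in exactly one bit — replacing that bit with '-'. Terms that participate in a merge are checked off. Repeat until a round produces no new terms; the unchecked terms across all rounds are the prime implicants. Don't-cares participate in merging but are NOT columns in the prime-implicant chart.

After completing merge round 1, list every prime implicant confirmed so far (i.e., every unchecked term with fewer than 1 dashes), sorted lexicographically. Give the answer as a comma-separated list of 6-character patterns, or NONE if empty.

001100

[col 0] 000010*, 000011*, 000101*, 001010*, 001100, 001111*, 010001*, 010010*, 010011*, 010101*, 011001*, 011010*, 011111*, 101010*, 101101*, 101111*, 110100*, 110101*, 110111*, 111001*, 111010*, 111110*, 111111*
[col 1] -01010*, -01111*, -10101, -11001, -11010*, -11111*, 0-0010*, 0-0011*, 0-0101, 0-1010*, 0-1111*, 00-010*, 00001-*, 01-001, 01-010*, 010-01, 0100-1, 01001-*, 1-1010*, 1-1111*, 1011-1, 11-111, 1101-1, 11010-, 111-10, 11111-
[col 2] --1010, --1111, 0--010, 0-001-
Prime implicants: --1010, --1111, -10101, -11001, 0--010, 0-001-, 0-0101, 001100, 01-001, 010-01, 0100-1, 1011-1, 11-111, 1101-1, 11010-, 111-10, 11111-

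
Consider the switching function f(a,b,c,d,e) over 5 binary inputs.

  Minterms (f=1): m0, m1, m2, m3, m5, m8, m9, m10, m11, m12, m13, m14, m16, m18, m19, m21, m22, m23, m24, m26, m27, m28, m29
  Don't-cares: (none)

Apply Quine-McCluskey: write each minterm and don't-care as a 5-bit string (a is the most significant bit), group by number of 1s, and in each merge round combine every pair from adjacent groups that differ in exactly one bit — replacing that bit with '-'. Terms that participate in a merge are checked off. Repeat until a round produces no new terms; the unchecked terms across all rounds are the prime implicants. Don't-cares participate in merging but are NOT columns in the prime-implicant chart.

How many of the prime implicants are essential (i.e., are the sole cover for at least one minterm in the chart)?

Round 0: 00000✓ 00001✓ 00010✓ 00011✓ 00101✓ 01000✓ 01001✓ 01010✓ 01011✓ 01100✓ 01101✓ 01110✓ 10000✓ 10010✓ 10011✓ 10101✓ 10110✓ 10111✓ 11000✓ 11010✓ 11011✓ 11100✓ 11101✓
Round 1: -0000✓ -0010✓ -0011✓ -0101✓ -1000✓ -1010✓ -1011✓ -1100✓ -1101✓ 0-000✓ 0-001✓ 0-010✓ 0-011✓ 0-101✓ 00-01✓ 000-0✓ 000-1✓ 0000-✓ 0001-✓ 01-00✓ 01-01✓ 01-10✓ 010-0✓ 010-1✓ 0100-✓ 0101-✓ 011-0✓ 0110-✓ 1-000✓ 1-010✓ 1-011✓ 1-101✓ 10-10✓ 10-11✓ 100-0✓ 1001-✓ 101-1 1011-✓ 11-00✓ 110-0✓ 1101-✓ 1110-✓
Round 2: --000✓ --010✓ --011✓ --101 -00-0✓ -001-✓ -1-00 -10-0✓ -101-✓ -110- 0--01 0-0-0✓ 0-0-1✓ 0-00-✓ 0-01-✓ 000--✓ 01--0 01-0- 010--✓ 1-0-0✓ 1-01-✓ 10-1-
Round 3: --0-0 --01- 0-0--
PIs = {--0-0, --01-, --101, -1-00, -110-, 0--01, 0-0--, 01--0, 01-0-, 10-1-, 101-1}
Coverage chart:
  m0: --0-0,0-0--
  m1: 0--01,0-0--
  m2: --0-0,--01-,0-0--
  m3: --01-,0-0--
  m5: --101,0--01
  m8: --0-0,-1-00,0-0--,01--0,01-0-
  m9: 0--01,0-0--,01-0-
  m10: --0-0,--01-,0-0--,01--0
  m11: --01-,0-0--
  m12: -1-00,-110-,01--0,01-0-
  m13: --101,-110-,0--01,01-0-
  m14: 01--0 ←essential
  m16: --0-0 ←essential
  m18: --0-0,--01-,10-1-
  m19: --01-,10-1-
  m21: --101,101-1
  m22: 10-1- ←essential
  m23: 10-1-,101-1
  m24: --0-0,-1-00
  m26: --0-0,--01-
  m27: --01- ←essential
  m28: -1-00,-110-
  m29: --101,-110-
Essential: --0-0, --01-, 01--0, 10-1-

4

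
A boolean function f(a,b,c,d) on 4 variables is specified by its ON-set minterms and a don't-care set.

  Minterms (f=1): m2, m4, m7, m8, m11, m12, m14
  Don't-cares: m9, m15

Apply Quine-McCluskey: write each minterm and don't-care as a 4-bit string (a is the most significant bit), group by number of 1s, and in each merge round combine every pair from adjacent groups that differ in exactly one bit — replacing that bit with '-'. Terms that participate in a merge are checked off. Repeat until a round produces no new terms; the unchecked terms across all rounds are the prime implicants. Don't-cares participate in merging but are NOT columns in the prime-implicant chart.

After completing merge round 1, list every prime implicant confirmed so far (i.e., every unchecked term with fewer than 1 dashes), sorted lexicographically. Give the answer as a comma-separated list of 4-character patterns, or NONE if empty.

0010

[col 0] 0010, 0100*, 0111*, 1000*, 1001*, 1011*, 1100*, 1110*, 1111*
[col 1] -100, -111, 1-00, 1-11, 10-1, 100-, 11-0, 111-
Prime implicants: -100, -111, 0010, 1-00, 1-11, 10-1, 100-, 11-0, 111-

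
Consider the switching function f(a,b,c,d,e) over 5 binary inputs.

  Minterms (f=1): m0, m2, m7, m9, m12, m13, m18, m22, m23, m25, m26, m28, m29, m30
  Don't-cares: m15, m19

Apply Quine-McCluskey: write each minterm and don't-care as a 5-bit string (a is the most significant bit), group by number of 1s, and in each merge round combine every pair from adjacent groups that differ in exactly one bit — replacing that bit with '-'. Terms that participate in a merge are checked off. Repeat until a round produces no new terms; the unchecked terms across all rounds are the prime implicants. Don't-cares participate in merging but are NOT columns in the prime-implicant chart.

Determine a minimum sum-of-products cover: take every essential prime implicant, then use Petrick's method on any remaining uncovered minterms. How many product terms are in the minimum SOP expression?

5

[col 0] 00000*, 00010*, 00111*, 01001*, 01100*, 01101*, 01111*, 10010*, 10011*, 10110*, 10111*, 11001*, 11010*, 11100*, 11101*, 11110*
[col 1] -0010, -0111, -1001*, -1100*, -1101*, 0-111, 000-0, 01-01*, 011-1, 0110-*, 1-010*, 1-110*, 10-10*, 10-11*, 1001-*, 1011-*, 11-01*, 11-10*, 111-0, 1110-*
[col 2] -1-01, -110-, 1--10, 10-1-
Prime implicants: -0010, -0111, -1-01, -110-, 0-111, 000-0, 011-1, 1--10, 10-1-, 111-0
PI chart (minterm → PIs covering it):
  0 | 000-0  (sole → essential)
  2 | -0010,000-0
  7 | -0111,0-111
  9 | -1-01  (sole → essential)
  12 | -110-  (sole → essential)
  13 | -1-01,-110-,011-1
  18 | -0010,1--10,10-1-
  22 | 1--10,10-1-
  23 | -0111,10-1-
  25 | -1-01  (sole → essential)
  26 | 1--10  (sole → essential)
  28 | -110-,111-0
  29 | -1-01,-110-
  30 | 1--10,111-0
Essential prime implicants: -1-01, -110-, 000-0, 1--10
Petrick residual → -0111
Minimum SOP uses 5 PIs: b'cde + bd'e + bcd' + a'b'c'e' + ade'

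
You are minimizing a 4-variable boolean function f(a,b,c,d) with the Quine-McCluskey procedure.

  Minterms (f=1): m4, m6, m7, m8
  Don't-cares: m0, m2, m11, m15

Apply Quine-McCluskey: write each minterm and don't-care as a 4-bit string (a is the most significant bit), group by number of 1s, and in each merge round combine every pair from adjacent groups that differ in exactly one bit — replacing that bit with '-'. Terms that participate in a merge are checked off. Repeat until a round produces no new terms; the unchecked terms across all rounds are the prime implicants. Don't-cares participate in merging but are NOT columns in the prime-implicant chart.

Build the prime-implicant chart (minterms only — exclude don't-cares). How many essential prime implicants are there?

2

Round 0: 0000✓ 0010✓ 0100✓ 0110✓ 0111✓ 1000✓ 1011✓ 1111✓
Round 1: -000 -111 0-00✓ 0-10✓ 00-0✓ 01-0✓ 011- 1-11
Round 2: 0--0
PIs = {-000, -111, 0--0, 011-, 1-11}
Coverage chart:
  m4: 0--0 ←essential
  m6: 0--0,011-
  m7: -111,011-
  m8: -000 ←essential
Essential: -000, 0--0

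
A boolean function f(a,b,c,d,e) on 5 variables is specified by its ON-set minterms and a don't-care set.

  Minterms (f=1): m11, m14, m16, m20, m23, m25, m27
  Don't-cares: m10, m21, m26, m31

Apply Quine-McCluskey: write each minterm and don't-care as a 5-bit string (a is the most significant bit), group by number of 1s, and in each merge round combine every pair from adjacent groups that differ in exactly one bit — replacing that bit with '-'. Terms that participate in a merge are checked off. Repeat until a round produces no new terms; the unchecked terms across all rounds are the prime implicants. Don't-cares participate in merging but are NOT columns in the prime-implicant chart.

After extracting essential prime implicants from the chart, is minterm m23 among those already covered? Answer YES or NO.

NO

Round 0: 01010✓ 01011✓ 01110✓ 10000✓ 10100✓ 10101✓ 10111✓ 11001✓ 11010✓ 11011✓ 11111✓
Round 1: -1010✓ -1011✓ 01-10 0101-✓ 1-111 10-00 101-1 1010- 11-11 110-1 1101-✓
Round 2: -101-
PIs = {-101-, 01-10, 1-111, 10-00, 101-1, 1010-, 11-11, 110-1}
Coverage chart:
  m11: -101- ←essential
  m14: 01-10 ←essential
  m16: 10-00 ←essential
  m20: 10-00,1010-
  m23: 1-111,101-1
  m25: 110-1 ←essential
  m27: -101-,11-11,110-1
Essential: -101-, 01-10, 10-00, 110-1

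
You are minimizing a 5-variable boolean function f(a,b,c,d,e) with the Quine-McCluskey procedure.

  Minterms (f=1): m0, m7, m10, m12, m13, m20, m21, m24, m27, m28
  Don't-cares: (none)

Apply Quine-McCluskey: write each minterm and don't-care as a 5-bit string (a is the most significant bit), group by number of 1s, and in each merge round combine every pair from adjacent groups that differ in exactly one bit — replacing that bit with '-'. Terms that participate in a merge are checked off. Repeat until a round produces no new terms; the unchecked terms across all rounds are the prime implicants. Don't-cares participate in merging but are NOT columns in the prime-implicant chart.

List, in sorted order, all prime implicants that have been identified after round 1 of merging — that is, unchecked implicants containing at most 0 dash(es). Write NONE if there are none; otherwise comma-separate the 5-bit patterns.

Round 0: 00000 00111 01010 01100✓ 01101✓ 10100✓ 10101✓ 11000✓ 11011 11100✓
Round 1: -1100 0110- 1-100 1010- 11-00
PIs = {-1100, 00000, 00111, 01010, 0110-, 1-100, 1010-, 11-00, 11011}

00000, 00111, 01010, 11011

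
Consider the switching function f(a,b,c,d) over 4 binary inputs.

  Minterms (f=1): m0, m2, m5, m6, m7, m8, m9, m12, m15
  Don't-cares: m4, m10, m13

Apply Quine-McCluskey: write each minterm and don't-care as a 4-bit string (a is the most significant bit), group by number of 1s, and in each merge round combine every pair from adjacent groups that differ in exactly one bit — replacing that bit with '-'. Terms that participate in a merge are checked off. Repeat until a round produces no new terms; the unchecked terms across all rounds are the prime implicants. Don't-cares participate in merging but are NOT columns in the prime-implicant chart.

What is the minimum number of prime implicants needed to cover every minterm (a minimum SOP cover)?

3

[col 0] 0000*, 0010*, 0100*, 0101*, 0110*, 0111*, 1000*, 1001*, 1010*, 1100*, 1101*, 1111*
[col 1] -000*, -010*, -100*, -101*, -111*, 0-00*, 0-10*, 00-0*, 01-0*, 01-1*, 010-*, 011-*, 1-00*, 1-01*, 10-0*, 100-*, 11-1*, 110-*
[col 2] --00, -0-0, -1-1, -10-, 0--0, 01--, 1-0-
Prime implicants: --00, -0-0, -1-1, -10-, 0--0, 01--, 1-0-
PI chart (minterm → PIs covering it):
  0 | --00,-0-0,0--0
  2 | -0-0,0--0
  5 | -1-1,-10-,01--
  6 | 0--0,01--
  7 | -1-1,01--
  8 | --00,-0-0,1-0-
  9 | 1-0-  (sole → essential)
  12 | --00,-10-,1-0-
  15 | -1-1  (sole → essential)
Essential prime implicants: -1-1, 1-0-
Petrick residual → 0--0
Minimum SOP uses 3 PIs: bd + a'd' + ac'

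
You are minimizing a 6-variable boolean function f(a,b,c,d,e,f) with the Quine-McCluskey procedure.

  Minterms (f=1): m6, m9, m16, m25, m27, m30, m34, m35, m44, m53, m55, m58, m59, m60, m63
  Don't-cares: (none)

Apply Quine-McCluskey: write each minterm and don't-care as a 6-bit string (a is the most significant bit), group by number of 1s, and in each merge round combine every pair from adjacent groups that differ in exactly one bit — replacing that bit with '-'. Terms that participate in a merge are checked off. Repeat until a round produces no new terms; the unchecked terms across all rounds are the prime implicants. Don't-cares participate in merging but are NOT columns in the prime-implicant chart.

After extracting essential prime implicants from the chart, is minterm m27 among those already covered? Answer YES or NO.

NO

Round 0: 000110 001001✓ 010000 011001✓ 011011✓ 011110 100010✓ 100011✓ 101100✓ 110101✓ 110111✓ 111010✓ 111011✓ 111100✓ 111111✓
Round 1: -11011 0-1001 0110-1 1-1100 10001- 11-111 1101-1 111-11 11101-
PIs = {-11011, 0-1001, 000110, 010000, 0110-1, 011110, 1-1100, 10001-, 11-111, 1101-1, 111-11, 11101-}
Coverage chart:
  m6: 000110 ←essential
  m9: 0-1001 ←essential
  m16: 010000 ←essential
  m25: 0-1001,0110-1
  m27: -11011,0110-1
  m30: 011110 ←essential
  m34: 10001- ←essential
  m35: 10001- ←essential
  m44: 1-1100 ←essential
  m53: 1101-1 ←essential
  m55: 11-111,1101-1
  m58: 11101- ←essential
  m59: -11011,111-11,11101-
  m60: 1-1100 ←essential
  m63: 11-111,111-11
Essential: 0-1001, 000110, 010000, 011110, 1-1100, 10001-, 1101-1, 11101-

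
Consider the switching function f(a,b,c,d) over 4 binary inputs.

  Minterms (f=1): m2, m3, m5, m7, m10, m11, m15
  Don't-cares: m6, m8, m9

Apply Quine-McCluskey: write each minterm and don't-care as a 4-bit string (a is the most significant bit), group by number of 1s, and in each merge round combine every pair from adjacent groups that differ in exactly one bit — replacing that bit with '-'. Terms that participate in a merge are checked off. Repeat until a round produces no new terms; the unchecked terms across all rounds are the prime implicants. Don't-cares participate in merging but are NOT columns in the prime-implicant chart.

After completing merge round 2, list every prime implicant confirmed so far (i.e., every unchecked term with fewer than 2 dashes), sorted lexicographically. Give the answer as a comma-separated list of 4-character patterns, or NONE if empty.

01-1

[col 0] 0010*, 0011*, 0101*, 0110*, 0111*, 1000*, 1001*, 1010*, 1011*, 1111*
[col 1] -010*, -011*, -111*, 0-10*, 0-11*, 001-*, 01-1, 011-*, 1-11*, 10-0*, 10-1*, 100-*, 101-*
[col 2] --11, -01-, 0-1-, 10--
Prime implicants: --11, -01-, 0-1-, 01-1, 10--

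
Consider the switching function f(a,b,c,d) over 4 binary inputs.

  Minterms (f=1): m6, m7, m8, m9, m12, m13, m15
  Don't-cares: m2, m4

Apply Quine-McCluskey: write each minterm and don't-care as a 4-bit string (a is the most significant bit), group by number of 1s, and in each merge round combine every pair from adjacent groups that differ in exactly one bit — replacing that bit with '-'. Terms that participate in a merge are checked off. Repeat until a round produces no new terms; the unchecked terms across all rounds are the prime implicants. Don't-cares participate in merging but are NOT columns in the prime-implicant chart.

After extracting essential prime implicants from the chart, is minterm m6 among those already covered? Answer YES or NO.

NO

Round 0: 0010✓ 0100✓ 0110✓ 0111✓ 1000✓ 1001✓ 1100✓ 1101✓ 1111✓
Round 1: -100 -111 0-10 01-0 011- 1-00✓ 1-01✓ 100-✓ 11-1 110-✓
Round 2: 1-0-
PIs = {-100, -111, 0-10, 01-0, 011-, 1-0-, 11-1}
Coverage chart:
  m6: 0-10,01-0,011-
  m7: -111,011-
  m8: 1-0- ←essential
  m9: 1-0- ←essential
  m12: -100,1-0-
  m13: 1-0-,11-1
  m15: -111,11-1
Essential: 1-0-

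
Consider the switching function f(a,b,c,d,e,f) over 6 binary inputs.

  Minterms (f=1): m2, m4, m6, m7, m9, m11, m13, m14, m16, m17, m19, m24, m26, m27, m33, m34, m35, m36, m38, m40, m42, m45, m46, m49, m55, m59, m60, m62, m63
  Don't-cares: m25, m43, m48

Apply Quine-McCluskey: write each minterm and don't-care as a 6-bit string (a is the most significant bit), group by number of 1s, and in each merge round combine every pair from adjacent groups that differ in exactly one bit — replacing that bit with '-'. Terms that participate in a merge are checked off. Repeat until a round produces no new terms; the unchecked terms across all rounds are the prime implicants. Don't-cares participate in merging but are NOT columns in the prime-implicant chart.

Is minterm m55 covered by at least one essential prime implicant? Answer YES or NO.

Round 0: 000010✓ 000100✓ 000110✓ 000111✓ 001001✓ 001011✓ 001101✓ 001110✓ 010000✓ 010001✓ 010011✓ 011000✓ 011001✓ 011010✓ 011011✓ 100001✓ 100010✓ 100011✓ 100100✓ 100110✓ 101000✓ 101010✓ 101011✓ 101101✓ 101110✓ 110000✓ 110001✓ 110111✓ 111011✓ 111100✓ 111110✓ 111111✓
Round 1: -00010✓ -00100✓ -00110✓ -01011✓ -01101 -01110✓ -10000✓ -10001✓ -11011✓ 0-1001✓ 0-1011✓ 00-110✓ 000-10✓ 0001-0✓ 00011- 001-01 0010-1✓ 01-000✓ 01-001✓ 01-011✓ 0100-1✓ 01000-✓ 0110-0✓ 0110-1✓ 01100-✓ 01101-✓ 1-0001 1-1011✓ 1-1110 10-010✓ 10-011✓ 10-110✓ 100-10✓ 1000-1 10001-✓ 1001-0✓ 101-10✓ 1010-0 10101-✓ 11-111 11000-✓ 111-11 1111-0 11111-
Round 2: --1011 -0-110 -00-10 -001-0 -1000- 0-10-1 01-0-1 01-00- 0110-- 10--10 10-01-
PIs = {--1011, -0-110, -00-10, -001-0, -01101, -1000-, 0-10-1, 00011-, 001-01, 01-0-1, 01-00-, 0110--, 1-0001, 1-1110, 10--10, 10-01-, 1000-1, 1010-0, 11-111, 111-11, 1111-0, 11111-}
Coverage chart:
  m2: -00-10 ←essential
  m4: -001-0 ←essential
  m6: -0-110,-00-10,-001-0,00011-
  m7: 00011- ←essential
  m9: 0-10-1,001-01
  m11: --1011,0-10-1
  m13: -01101,001-01
  m14: -0-110 ←essential
  m16: -1000-,01-00-
  m17: -1000-,01-0-1,01-00-
  m19: 01-0-1 ←essential
  m24: 01-00-,0110--
  m26: 0110-- ←essential
  m27: --1011,0-10-1,01-0-1,0110--
  m33: 1-0001,1000-1
  m34: -00-10,10--10,10-01-
  m35: 10-01-,1000-1
  m36: -001-0 ←essential
  m38: -0-110,-00-10,-001-0,10--10
  m40: 1010-0 ←essential
  m42: 10--10,10-01-,1010-0
  m45: -01101 ←essential
  m46: -0-110,1-1110,10--10
  m49: -1000-,1-0001
  m55: 11-111 ←essential
  m59: --1011,111-11
  m60: 1111-0 ←essential
  m62: 1-1110,1111-0,11111-
  m63: 11-111,111-11,11111-
Essential: -0-110, -00-10, -001-0, -01101, 00011-, 01-0-1, 0110--, 1010-0, 11-111, 1111-0

YES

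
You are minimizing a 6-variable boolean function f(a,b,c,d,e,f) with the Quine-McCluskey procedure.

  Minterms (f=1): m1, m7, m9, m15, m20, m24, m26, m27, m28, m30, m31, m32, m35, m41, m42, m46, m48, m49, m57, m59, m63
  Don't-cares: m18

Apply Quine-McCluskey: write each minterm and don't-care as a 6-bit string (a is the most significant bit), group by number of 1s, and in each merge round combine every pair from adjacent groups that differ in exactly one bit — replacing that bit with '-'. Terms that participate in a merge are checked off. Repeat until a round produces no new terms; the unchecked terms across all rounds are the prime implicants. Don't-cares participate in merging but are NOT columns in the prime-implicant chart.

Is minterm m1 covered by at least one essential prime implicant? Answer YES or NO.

Round 0: 000001✓ 000111✓ 001001✓ 001111✓ 010010✓ 010100✓ 011000✓ 011010✓ 011011✓ 011100✓ 011110✓ 011111✓ 100000✓ 100011 101001✓ 101010✓ 101110✓ 110000✓ 110001✓ 111001✓ 111011✓ 111111✓
Round 1: -01001 -11011✓ -11111✓ 0-1111 00-001 00-111 01-010 01-100 011-00✓ 011-10✓ 011-11✓ 0110-0✓ 01101-✓ 0111-0✓ 01111-✓ 1-0000 1-1001 101-10 11-001 11000- 111-11✓ 1110-1
Round 2: -11-11 011--0 011-1-
PIs = {-01001, -11-11, 0-1111, 00-001, 00-111, 01-010, 01-100, 011--0, 011-1-, 1-0000, 1-1001, 100011, 101-10, 11-001, 11000-, 1110-1}
Coverage chart:
  m1: 00-001 ←essential
  m7: 00-111 ←essential
  m9: -01001,00-001
  m15: 0-1111,00-111
  m20: 01-100 ←essential
  m24: 011--0 ←essential
  m26: 01-010,011--0,011-1-
  m27: -11-11,011-1-
  m28: 01-100,011--0
  m30: 011--0,011-1-
  m31: -11-11,0-1111,011-1-
  m32: 1-0000 ←essential
  m35: 100011 ←essential
  m41: -01001,1-1001
  m42: 101-10 ←essential
  m46: 101-10 ←essential
  m48: 1-0000,11000-
  m49: 11-001,11000-
  m57: 1-1001,11-001,1110-1
  m59: -11-11,1110-1
  m63: -11-11 ←essential
Essential: -11-11, 00-001, 00-111, 01-100, 011--0, 1-0000, 100011, 101-10

YES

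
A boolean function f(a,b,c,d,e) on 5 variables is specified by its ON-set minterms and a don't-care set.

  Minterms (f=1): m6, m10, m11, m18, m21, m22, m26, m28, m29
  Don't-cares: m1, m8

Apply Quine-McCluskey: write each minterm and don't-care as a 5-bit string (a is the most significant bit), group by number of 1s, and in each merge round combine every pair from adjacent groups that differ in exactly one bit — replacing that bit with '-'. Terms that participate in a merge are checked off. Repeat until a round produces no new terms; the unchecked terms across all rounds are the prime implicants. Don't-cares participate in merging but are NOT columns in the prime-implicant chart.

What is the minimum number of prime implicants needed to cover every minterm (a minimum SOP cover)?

size-2^0 implicants → 00001  00110(✓)  01000(✓)  01010(✓)  01011(✓)  10010(✓)  10101(✓)  10110(✓)  11010(✓)  11100(✓)  11101(✓)
size-2^1 implicants → -0110  -1010  010-0  0101-  1-010  1-101  10-10  1110-
Unchecked terms (primes): -0110, -1010, 00001, 010-0, 0101-, 1-010, 1-101, 10-10, 1110-
Minterm coverage:
  m6 ⊆ -0110 [E]
  m10 ⊆ -1010,010-0,0101-
  m11 ⊆ 0101- [E]
  m18 ⊆ 1-010,10-10
  m21 ⊆ 1-101 [E]
  m22 ⊆ -0110,10-10
  m26 ⊆ -1010,1-010
  m28 ⊆ 1110- [E]
  m29 ⊆ 1-101,1110-
E = {-0110, 0101-, 1-101, 1110-}
Petrick residual → 1-010
Cover = b'cde' + a'bc'd + ac'de' + acd'e + abcd'  |cover|=5

5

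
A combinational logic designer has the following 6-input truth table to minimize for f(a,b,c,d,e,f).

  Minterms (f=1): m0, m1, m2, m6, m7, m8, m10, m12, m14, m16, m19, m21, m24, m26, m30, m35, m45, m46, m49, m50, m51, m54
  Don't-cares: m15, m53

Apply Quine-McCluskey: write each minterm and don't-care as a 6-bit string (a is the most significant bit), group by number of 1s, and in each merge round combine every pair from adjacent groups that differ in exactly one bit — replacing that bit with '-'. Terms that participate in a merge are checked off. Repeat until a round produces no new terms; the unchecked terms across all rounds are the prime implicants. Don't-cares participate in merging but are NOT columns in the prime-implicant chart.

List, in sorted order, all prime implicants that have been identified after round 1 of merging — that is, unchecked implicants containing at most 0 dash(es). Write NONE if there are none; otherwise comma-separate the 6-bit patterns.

size-2^0 implicants → 000000(✓)  000001(✓)  000010(✓)  000110(✓)  000111(✓)  001000(✓)  001010(✓)  001100(✓)  001110(✓)  001111(✓)  010000(✓)  010011(✓)  010101(✓)  011000(✓)  011010(✓)  011110(✓)  100011(✓)  101101  101110(✓)  110001(✓)  110010(✓)  110011(✓)  110101(✓)  110110(✓)
size-2^1 implicants → -01110  -10011  -10101  0-0000(✓)  0-1000(✓)  0-1010(✓)  0-1110(✓)  00-000(✓)  00-010(✓)  00-110(✓)  00-111(✓)  000-10(✓)  0000-0(✓)  00000-  00011-(✓)  001-00(✓)  001-10(✓)  0010-0(✓)  0011-0(✓)  00111-(✓)  01-000(✓)  011-10(✓)  0110-0(✓)  1-0011  110-01  110-10  1100-1  11001-
size-2^2 implicants → 0--000  0-1-10  0-10-0  00--10  00-0-0  00-11-  001--0
Unchecked terms (primes): -01110, -10011, -10101, 0--000, 0-1-10, 0-10-0, 00--10, 00-0-0, 00-11-, 00000-, 001--0, 1-0011, 101101, 110-01, 110-10, 1100-1, 11001-

101101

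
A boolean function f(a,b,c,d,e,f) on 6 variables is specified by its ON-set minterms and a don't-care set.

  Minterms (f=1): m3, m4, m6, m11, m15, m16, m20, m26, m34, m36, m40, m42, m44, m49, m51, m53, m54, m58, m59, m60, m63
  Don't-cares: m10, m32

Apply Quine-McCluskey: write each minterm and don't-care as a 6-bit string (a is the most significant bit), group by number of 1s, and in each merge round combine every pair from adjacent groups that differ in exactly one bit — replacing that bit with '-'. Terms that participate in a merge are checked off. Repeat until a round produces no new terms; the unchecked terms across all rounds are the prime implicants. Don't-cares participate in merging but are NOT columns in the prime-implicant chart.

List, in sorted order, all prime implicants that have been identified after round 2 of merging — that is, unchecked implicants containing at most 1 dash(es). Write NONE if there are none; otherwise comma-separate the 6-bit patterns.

-00100, 0-0100, 00-011, 0001-0, 001-11, 00101-, 010-00, 1-1100, 11-011, 110-01, 1100-1, 110110, 111-11, 11101-

[col 0] 000011*, 000100*, 000110*, 001010*, 001011*, 001111*, 010000*, 010100*, 011010*, 100000*, 100010*, 100100*, 101000*, 101010*, 101100*, 110001*, 110011*, 110101*, 110110, 111010*, 111011*, 111100*, 111111*
[col 1] -00100, -01010*, -11010*, 0-0100, 0-1010*, 00-011, 0001-0, 001-11, 00101-, 010-00, 1-1010*, 1-1100, 10-000*, 10-010*, 10-100*, 100-00*, 1000-0*, 101-00*, 1010-0*, 11-011, 110-01, 1100-1, 111-11, 11101-
[col 2] --1010, 10--00, 10-0-0
Prime implicants: --1010, -00100, 0-0100, 00-011, 0001-0, 001-11, 00101-, 010-00, 1-1100, 10--00, 10-0-0, 11-011, 110-01, 1100-1, 110110, 111-11, 11101-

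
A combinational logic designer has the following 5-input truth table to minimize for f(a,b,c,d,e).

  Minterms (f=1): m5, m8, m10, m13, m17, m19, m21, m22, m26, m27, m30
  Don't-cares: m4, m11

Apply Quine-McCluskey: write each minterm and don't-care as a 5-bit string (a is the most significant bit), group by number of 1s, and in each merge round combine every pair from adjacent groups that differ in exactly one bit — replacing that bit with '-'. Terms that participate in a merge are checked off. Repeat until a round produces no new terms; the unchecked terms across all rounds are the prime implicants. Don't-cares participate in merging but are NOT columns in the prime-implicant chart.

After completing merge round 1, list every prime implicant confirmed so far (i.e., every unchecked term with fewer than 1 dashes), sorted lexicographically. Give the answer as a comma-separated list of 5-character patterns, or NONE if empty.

size-2^0 implicants → 00100(✓)  00101(✓)  01000(✓)  01010(✓)  01011(✓)  01101(✓)  10001(✓)  10011(✓)  10101(✓)  10110(✓)  11010(✓)  11011(✓)  11110(✓)
size-2^1 implicants → -0101  -1010(✓)  -1011(✓)  0-101  0010-  010-0  0101-(✓)  1-011  1-110  10-01  100-1  11-10  1101-(✓)
size-2^2 implicants → -101-
Unchecked terms (primes): -0101, -101-, 0-101, 0010-, 010-0, 1-011, 1-110, 10-01, 100-1, 11-10

NONE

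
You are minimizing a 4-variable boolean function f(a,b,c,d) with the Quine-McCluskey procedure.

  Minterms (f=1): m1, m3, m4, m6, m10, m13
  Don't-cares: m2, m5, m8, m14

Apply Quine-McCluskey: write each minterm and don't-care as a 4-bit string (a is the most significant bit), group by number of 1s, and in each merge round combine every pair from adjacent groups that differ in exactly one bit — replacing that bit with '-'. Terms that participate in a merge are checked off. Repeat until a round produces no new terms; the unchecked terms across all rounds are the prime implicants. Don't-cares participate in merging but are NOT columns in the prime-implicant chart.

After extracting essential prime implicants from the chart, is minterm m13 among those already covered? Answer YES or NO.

[col 0] 0001*, 0010*, 0011*, 0100*, 0101*, 0110*, 1000*, 1010*, 1101*, 1110*
[col 1] -010*, -101, -110*, 0-01, 0-10*, 00-1, 001-, 01-0, 010-, 1-10*, 10-0
[col 2] --10
Prime implicants: --10, -101, 0-01, 00-1, 001-, 01-0, 010-, 10-0
PI chart (minterm → PIs covering it):
  1 | 0-01,00-1
  3 | 00-1,001-
  4 | 01-0,010-
  6 | --10,01-0
  10 | --10,10-0
  13 | -101  (sole → essential)
Essential prime implicants: -101

YES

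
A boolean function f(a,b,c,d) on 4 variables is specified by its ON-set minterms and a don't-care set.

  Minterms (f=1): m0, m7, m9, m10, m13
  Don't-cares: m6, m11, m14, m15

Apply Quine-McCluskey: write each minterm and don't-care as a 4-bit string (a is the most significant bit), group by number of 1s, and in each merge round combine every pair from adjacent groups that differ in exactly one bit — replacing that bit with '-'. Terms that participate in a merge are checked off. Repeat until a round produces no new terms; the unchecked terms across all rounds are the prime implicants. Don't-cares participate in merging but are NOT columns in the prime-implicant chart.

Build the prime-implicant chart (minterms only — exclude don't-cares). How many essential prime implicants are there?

size-2^0 implicants → 0000  0110(✓)  0111(✓)  1001(✓)  1010(✓)  1011(✓)  1101(✓)  1110(✓)  1111(✓)
size-2^1 implicants → -110(✓)  -111(✓)  011-(✓)  1-01(✓)  1-10(✓)  1-11(✓)  10-1(✓)  101-(✓)  11-1(✓)  111-(✓)
size-2^2 implicants → -11-  1--1  1-1-
Unchecked terms (primes): -11-, 0000, 1--1, 1-1-
Minterm coverage:
  m0 ⊆ 0000 [E]
  m7 ⊆ -11- [E]
  m9 ⊆ 1--1 [E]
  m10 ⊆ 1-1- [E]
  m13 ⊆ 1--1 [E]
E = {-11-, 0000, 1--1, 1-1-}

4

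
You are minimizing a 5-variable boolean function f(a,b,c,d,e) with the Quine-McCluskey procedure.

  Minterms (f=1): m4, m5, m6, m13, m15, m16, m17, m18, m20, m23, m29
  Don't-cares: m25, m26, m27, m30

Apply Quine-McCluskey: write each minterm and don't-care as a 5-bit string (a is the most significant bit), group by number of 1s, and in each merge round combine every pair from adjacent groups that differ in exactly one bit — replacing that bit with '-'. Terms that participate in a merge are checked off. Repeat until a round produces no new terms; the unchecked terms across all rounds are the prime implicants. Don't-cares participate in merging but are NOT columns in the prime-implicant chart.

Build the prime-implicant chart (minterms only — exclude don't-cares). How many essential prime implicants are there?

[col 0] 00100*, 00101*, 00110*, 01101*, 01111*, 10000*, 10001*, 10010*, 10100*, 10111, 11001*, 11010*, 11011*, 11101*, 11110*
[col 1] -0100, -1101, 0-101, 001-0, 0010-, 011-1, 1-001, 1-010, 10-00, 100-0, 1000-, 11-01, 11-10, 110-1, 1101-
Prime implicants: -0100, -1101, 0-101, 001-0, 0010-, 011-1, 1-001, 1-010, 10-00, 100-0, 1000-, 10111, 11-01, 11-10, 110-1, 1101-
PI chart (minterm → PIs covering it):
  4 | -0100,001-0,0010-
  5 | 0-101,0010-
  6 | 001-0  (sole → essential)
  13 | -1101,0-101,011-1
  15 | 011-1  (sole → essential)
  16 | 10-00,100-0,1000-
  17 | 1-001,1000-
  18 | 1-010,100-0
  20 | -0100,10-00
  23 | 10111  (sole → essential)
  29 | -1101,11-01
Essential prime implicants: 001-0, 011-1, 10111

3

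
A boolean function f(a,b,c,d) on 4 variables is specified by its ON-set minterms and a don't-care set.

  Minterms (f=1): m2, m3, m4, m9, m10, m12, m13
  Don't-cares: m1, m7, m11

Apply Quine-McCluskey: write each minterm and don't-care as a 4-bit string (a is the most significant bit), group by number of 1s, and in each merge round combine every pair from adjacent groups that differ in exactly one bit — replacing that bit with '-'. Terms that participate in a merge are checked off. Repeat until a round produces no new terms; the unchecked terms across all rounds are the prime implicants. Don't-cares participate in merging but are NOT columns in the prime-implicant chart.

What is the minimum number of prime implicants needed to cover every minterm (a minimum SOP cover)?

[col 0] 0001*, 0010*, 0011*, 0100*, 0111*, 1001*, 1010*, 1011*, 1100*, 1101*
[col 1] -001*, -010*, -011*, -100, 0-11, 00-1*, 001-*, 1-01, 10-1*, 101-*, 110-
[col 2] -0-1, -01-
Prime implicants: -0-1, -01-, -100, 0-11, 1-01, 110-
PI chart (minterm → PIs covering it):
  2 | -01-  (sole → essential)
  3 | -0-1,-01-,0-11
  4 | -100  (sole → essential)
  9 | -0-1,1-01
  10 | -01-  (sole → essential)
  12 | -100,110-
  13 | 1-01,110-
Essential prime implicants: -01-, -100
Petrick residual → 1-01
Minimum SOP uses 3 PIs: b'c + bc'd' + ac'd

3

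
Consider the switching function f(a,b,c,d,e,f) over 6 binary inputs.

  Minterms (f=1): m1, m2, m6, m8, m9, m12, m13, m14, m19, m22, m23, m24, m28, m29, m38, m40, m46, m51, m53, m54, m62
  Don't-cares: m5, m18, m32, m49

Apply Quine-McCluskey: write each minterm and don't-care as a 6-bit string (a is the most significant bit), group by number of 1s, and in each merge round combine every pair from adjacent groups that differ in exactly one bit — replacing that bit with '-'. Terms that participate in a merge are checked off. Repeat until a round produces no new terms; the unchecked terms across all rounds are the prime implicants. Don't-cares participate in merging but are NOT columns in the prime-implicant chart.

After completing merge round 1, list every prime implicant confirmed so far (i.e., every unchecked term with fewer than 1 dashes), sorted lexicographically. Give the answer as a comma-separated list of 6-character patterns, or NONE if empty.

NONE

size-2^0 implicants → 000001(✓)  000010(✓)  000101(✓)  000110(✓)  001000(✓)  001001(✓)  001100(✓)  001101(✓)  001110(✓)  010010(✓)  010011(✓)  010110(✓)  010111(✓)  011000(✓)  011100(✓)  011101(✓)  100000(✓)  100110(✓)  101000(✓)  101110(✓)  110001(✓)  110011(✓)  110101(✓)  110110(✓)  111110(✓)
size-2^1 implicants → -00110(✓)  -01000  -01110(✓)  -10011  -10110(✓)  0-0010(✓)  0-0110(✓)  0-1000(✓)  0-1100(✓)  0-1101(✓)  00-001(✓)  00-101(✓)  00-110(✓)  000-01(✓)  000-10(✓)  001-00(✓)  001-01(✓)  00100-(✓)  0011-0  00110-(✓)  010-10(✓)  010-11(✓)  01001-(✓)  01011-(✓)  011-00(✓)  01110-(✓)  1-0110(✓)  1-1110(✓)  10-000  10-110(✓)  11-110(✓)  110-01  1100-1
size-2^2 implicants → --0110  -0-110  0-0-10  0-1-00  0-110-  00--01  001-0-  010-1-  1--110
Unchecked terms (primes): --0110, -0-110, -01000, -10011, 0-0-10, 0-1-00, 0-110-, 00--01, 001-0-, 0011-0, 010-1-, 1--110, 10-000, 110-01, 1100-1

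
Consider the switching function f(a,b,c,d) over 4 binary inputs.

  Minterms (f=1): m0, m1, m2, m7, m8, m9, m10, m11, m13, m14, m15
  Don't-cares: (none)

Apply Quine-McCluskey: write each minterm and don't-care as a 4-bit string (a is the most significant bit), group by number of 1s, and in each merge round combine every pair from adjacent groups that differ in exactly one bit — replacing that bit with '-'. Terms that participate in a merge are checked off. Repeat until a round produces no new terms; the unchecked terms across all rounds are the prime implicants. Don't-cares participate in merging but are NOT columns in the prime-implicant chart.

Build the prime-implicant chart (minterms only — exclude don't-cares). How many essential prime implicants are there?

5

Round 0: 0000✓ 0001✓ 0010✓ 0111✓ 1000✓ 1001✓ 1010✓ 1011✓ 1101✓ 1110✓ 1111✓
Round 1: -000✓ -001✓ -010✓ -111 00-0✓ 000-✓ 1-01✓ 1-10✓ 1-11✓ 10-0✓ 10-1✓ 100-✓ 101-✓ 11-1✓ 111-✓
Round 2: -0-0 -00- 1--1 1-1- 10--
PIs = {-0-0, -00-, -111, 1--1, 1-1-, 10--}
Coverage chart:
  m0: -0-0,-00-
  m1: -00- ←essential
  m2: -0-0 ←essential
  m7: -111 ←essential
  m8: -0-0,-00-,10--
  m9: -00-,1--1,10--
  m10: -0-0,1-1-,10--
  m11: 1--1,1-1-,10--
  m13: 1--1 ←essential
  m14: 1-1- ←essential
  m15: -111,1--1,1-1-
Essential: -0-0, -00-, -111, 1--1, 1-1-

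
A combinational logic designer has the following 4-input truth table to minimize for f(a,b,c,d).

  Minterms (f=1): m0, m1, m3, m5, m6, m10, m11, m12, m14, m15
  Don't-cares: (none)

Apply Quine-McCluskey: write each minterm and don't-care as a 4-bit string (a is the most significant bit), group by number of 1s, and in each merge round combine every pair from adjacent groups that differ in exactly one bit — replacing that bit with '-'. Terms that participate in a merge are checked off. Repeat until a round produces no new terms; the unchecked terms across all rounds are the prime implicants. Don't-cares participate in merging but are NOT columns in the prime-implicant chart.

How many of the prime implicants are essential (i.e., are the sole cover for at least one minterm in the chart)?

5

Round 0: 0000✓ 0001✓ 0011✓ 0101✓ 0110✓ 1010✓ 1011✓ 1100✓ 1110✓ 1111✓
Round 1: -011 -110 0-01 00-1 000- 1-10✓ 1-11✓ 101-✓ 11-0 111-✓
Round 2: 1-1-
PIs = {-011, -110, 0-01, 00-1, 000-, 1-1-, 11-0}
Coverage chart:
  m0: 000- ←essential
  m1: 0-01,00-1,000-
  m3: -011,00-1
  m5: 0-01 ←essential
  m6: -110 ←essential
  m10: 1-1- ←essential
  m11: -011,1-1-
  m12: 11-0 ←essential
  m14: -110,1-1-,11-0
  m15: 1-1- ←essential
Essential: -110, 0-01, 000-, 1-1-, 11-0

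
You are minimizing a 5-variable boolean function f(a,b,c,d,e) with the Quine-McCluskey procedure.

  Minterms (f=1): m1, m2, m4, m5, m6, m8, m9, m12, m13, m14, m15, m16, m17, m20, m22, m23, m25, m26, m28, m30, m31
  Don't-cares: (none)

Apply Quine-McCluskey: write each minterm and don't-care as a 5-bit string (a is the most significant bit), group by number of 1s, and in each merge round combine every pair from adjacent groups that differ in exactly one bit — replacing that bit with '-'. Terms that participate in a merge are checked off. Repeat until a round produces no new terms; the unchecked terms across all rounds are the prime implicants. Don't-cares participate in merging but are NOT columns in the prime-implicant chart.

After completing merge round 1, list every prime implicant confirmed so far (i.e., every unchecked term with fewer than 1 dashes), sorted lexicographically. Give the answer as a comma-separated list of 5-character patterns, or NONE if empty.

size-2^0 implicants → 00001(✓)  00010(✓)  00100(✓)  00101(✓)  00110(✓)  01000(✓)  01001(✓)  01100(✓)  01101(✓)  01110(✓)  01111(✓)  10000(✓)  10001(✓)  10100(✓)  10110(✓)  10111(✓)  11001(✓)  11010(✓)  11100(✓)  11110(✓)  11111(✓)
size-2^1 implicants → -0001(✓)  -0100(✓)  -0110(✓)  -1001(✓)  -1100(✓)  -1110(✓)  -1111(✓)  0-001(✓)  0-100(✓)  0-101(✓)  0-110(✓)  00-01(✓)  00-10  001-0(✓)  0010-(✓)  01-00(✓)  01-01(✓)  0100-(✓)  011-0(✓)  011-1(✓)  0110-(✓)  0111-(✓)  1-001(✓)  1-100(✓)  1-110(✓)  1-111(✓)  10-00  1000-  101-0(✓)  1011-(✓)  11-10  111-0(✓)  1111-(✓)
size-2^2 implicants → --001  --100(✓)  --110(✓)  -01-0(✓)  -11-0(✓)  -111-  0--01  0-1-0(✓)  0-10-  01-0-  011--  1-1-0(✓)  1-11-
size-2^3 implicants → --1-0
Unchecked terms (primes): --001, --1-0, -111-, 0--01, 0-10-, 00-10, 01-0-, 011--, 1-11-, 10-00, 1000-, 11-10

NONE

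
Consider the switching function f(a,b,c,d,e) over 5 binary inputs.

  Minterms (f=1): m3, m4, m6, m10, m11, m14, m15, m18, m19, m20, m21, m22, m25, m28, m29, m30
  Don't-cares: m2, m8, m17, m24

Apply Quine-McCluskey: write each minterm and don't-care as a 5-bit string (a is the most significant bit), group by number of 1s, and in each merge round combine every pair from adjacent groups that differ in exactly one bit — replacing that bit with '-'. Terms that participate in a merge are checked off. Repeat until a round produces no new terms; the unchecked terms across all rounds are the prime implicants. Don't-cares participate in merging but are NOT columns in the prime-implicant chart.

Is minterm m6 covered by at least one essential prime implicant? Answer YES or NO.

size-2^0 implicants → 00010(✓)  00011(✓)  00100(✓)  00110(✓)  01000(✓)  01010(✓)  01011(✓)  01110(✓)  01111(✓)  10001(✓)  10010(✓)  10011(✓)  10100(✓)  10101(✓)  10110(✓)  11000(✓)  11001(✓)  11100(✓)  11101(✓)  11110(✓)
size-2^1 implicants → -0010(✓)  -0011(✓)  -0100(✓)  -0110(✓)  -1000  -1110(✓)  0-010(✓)  0-011(✓)  0-110(✓)  00-10(✓)  0001-(✓)  001-0(✓)  01-10(✓)  01-11(✓)  010-0  0101-(✓)  0111-(✓)  1-001(✓)  1-100(✓)  1-101(✓)  1-110(✓)  10-01(✓)  10-10(✓)  100-1  1001-(✓)  101-0(✓)  1010-(✓)  11-00(✓)  11-01(✓)  1100-(✓)  111-0(✓)  1110-(✓)
size-2^2 implicants → --110  -0-10  -001-  -01-0  0--10  0-01-  01-1-  1--01  1-1-0  1-10-  11-0-
Unchecked terms (primes): --110, -0-10, -001-, -01-0, -1000, 0--10, 0-01-, 01-1-, 010-0, 1--01, 1-1-0, 1-10-, 100-1, 11-0-
Minterm coverage:
  m3 ⊆ -001-,0-01-
  m4 ⊆ -01-0 [E]
  m6 ⊆ --110,-0-10,-01-0,0--10
  m10 ⊆ 0--10,0-01-,01-1-,010-0
  m11 ⊆ 0-01-,01-1-
  m14 ⊆ --110,0--10,01-1-
  m15 ⊆ 01-1- [E]
  m18 ⊆ -0-10,-001-
  m19 ⊆ -001-,100-1
  m20 ⊆ -01-0,1-1-0,1-10-
  m21 ⊆ 1--01,1-10-
  m22 ⊆ --110,-0-10,-01-0,1-1-0
  m25 ⊆ 1--01,11-0-
  m28 ⊆ 1-1-0,1-10-,11-0-
  m29 ⊆ 1--01,1-10-,11-0-
  m30 ⊆ --110,1-1-0
E = {-01-0, 01-1-}

YES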